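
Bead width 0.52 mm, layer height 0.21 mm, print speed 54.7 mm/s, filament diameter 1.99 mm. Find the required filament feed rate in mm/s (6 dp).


Q = 0.52 * 0.21 * 54.7 = 5.97324 mm^3/s
A_fil = pi*(1.99/2)^2 = 3.11025527 mm^2
v_feed = 5.97324 / 3.11025527 = 1.920498 mm/s


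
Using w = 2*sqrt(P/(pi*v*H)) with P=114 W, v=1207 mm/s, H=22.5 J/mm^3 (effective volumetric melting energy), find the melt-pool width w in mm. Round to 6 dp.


w = 2*sqrt(114/(pi*1207*22.5)) = 0.073108 mm


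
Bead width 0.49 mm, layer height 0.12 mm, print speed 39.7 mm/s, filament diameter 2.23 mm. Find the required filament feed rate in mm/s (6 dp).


Q = 0.49 * 0.12 * 39.7 = 2.33436 mm^3/s
A_fil = pi*(2.23/2)^2 = 3.90570653 mm^2
v_feed = 2.33436 / 3.90570653 = 0.597679 mm/s


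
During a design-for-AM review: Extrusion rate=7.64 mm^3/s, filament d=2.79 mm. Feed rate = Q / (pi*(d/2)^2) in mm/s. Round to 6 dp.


A = pi*(2.79/2)^2 = 6.113618
v = 7.64 / 6.113618 = 1.249669 mm/s


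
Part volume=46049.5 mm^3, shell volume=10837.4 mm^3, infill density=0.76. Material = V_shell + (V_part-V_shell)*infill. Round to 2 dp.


V_infill = (46049.5 - 10837.4) * 0.76 = 26761.2
V_total = 10837.4 + 26761.2 = 37598.6 mm^3


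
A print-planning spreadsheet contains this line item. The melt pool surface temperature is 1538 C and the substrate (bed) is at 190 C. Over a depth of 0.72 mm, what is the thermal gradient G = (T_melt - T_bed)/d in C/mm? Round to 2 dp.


G = (1538-190)/0.72 = 1872.22 C/mm


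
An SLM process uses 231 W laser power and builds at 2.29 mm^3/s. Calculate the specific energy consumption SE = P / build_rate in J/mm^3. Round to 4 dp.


SE = 231 / 2.29 = 100.8734 J/mm^3


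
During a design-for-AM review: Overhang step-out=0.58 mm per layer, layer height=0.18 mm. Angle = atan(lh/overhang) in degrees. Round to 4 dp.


angle = atan(0.18/0.58) = 17.2415 degrees


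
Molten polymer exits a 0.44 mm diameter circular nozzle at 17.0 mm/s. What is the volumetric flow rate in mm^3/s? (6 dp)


A = pi*(0.44/2)^2 = 0.15205308 mm^2
Q = 0.15205308 * 17.0 = 2.584902 mm^3/s


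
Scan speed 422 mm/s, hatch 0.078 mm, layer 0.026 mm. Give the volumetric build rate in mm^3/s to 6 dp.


Rate = 422 * 0.078 * 0.026 = 0.855816 mm^3/s


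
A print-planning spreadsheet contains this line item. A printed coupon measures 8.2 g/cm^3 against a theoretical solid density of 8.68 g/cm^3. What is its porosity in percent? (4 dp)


Porosity = (1-8.2/8.68)*100 = 5.53 %


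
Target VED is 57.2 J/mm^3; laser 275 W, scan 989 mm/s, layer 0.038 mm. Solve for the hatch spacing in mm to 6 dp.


h = 275 / (57.2*989*0.038) = 0.127925 mm


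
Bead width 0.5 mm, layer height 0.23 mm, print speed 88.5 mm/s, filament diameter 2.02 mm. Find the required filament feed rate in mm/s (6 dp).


Q = 0.5 * 0.23 * 88.5 = 10.1775 mm^3/s
A_fil = pi*(2.02/2)^2 = 3.20473867 mm^2
v_feed = 10.1775 / 3.20473867 = 3.175766 mm/s


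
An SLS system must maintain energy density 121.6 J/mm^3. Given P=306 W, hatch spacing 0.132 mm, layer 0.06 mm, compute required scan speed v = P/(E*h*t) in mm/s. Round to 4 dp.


v = 306 / (121.6*0.132*0.06) = 317.7333 mm/s


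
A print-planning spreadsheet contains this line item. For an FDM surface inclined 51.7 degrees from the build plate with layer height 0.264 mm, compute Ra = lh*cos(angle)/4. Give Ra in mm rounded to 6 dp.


Ra = 0.264 * cos(51.7) / 4 = 0.040905 mm


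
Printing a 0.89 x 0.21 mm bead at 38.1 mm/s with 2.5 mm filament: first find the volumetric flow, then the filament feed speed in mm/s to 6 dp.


Q = 0.89 * 0.21 * 38.1 = 7.12089 mm^3/s
A_fil = pi*(2.5/2)^2 = 4.90873852 mm^2
v_feed = 7.12089 / 4.90873852 = 1.450656 mm/s


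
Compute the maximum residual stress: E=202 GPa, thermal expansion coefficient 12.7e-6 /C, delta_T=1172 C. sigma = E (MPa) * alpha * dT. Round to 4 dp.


sigma = 202*1000 * 12.7e-6 * 1172 = 3006.6488 MPa


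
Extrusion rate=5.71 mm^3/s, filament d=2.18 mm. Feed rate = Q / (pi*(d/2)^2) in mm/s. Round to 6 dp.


A = pi*(2.18/2)^2 = 3.732526
v = 5.71 / 3.732526 = 1.529795 mm/s


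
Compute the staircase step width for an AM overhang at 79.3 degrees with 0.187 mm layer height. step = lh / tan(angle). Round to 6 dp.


step = 0.187 / tan(79.3) = 0.035334 mm


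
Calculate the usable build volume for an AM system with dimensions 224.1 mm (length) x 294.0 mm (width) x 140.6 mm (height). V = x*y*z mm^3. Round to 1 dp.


V = 224.1 * 294.0 * 140.6 = 9263487.2 mm^3


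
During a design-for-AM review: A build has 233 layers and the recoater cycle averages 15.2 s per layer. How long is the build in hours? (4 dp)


t = 233 * 15.2 / 3600 = 0.9838 hrs


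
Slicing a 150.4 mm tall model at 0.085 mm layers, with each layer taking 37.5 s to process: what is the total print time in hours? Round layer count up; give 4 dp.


Layers = ceil(150.4/0.085) = 1770
t = 1770 * 37.5 / 3600 = 18.4375 hrs


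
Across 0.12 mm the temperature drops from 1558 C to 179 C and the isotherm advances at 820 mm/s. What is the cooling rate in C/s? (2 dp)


G = (1558-179)/0.12 = 11491.66666667 C/mm
CR = 11491.66666667 * 820 = 9423166.67 C/s


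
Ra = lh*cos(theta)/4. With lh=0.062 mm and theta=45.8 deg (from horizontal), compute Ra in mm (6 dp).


Ra = 0.062 * cos(45.8) / 4 = 0.010806 mm


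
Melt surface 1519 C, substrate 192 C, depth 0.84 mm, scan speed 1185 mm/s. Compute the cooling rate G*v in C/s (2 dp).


G = (1519-192)/0.84 = 1579.76190476 C/mm
CR = 1579.76190476 * 1185 = 1872017.86 C/s


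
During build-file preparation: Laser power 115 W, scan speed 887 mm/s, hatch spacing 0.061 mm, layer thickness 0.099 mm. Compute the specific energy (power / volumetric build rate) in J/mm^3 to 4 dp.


Build rate = 887 * 0.061 * 0.099 = 5.356593 mm^3/s
SE = 115 / 5.356593 = 21.4689 J/mm^3


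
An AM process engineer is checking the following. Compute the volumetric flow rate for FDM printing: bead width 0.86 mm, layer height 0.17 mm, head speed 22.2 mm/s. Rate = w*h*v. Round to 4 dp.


Rate = 0.86 * 0.17 * 22.2 = 3.2456 mm^3/s


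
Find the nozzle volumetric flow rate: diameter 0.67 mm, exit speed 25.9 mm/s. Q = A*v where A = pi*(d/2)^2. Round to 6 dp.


A = pi*(0.67/2)^2 = 0.35256524 mm^2
Q = 0.35256524 * 25.9 = 9.13144 mm^3/s


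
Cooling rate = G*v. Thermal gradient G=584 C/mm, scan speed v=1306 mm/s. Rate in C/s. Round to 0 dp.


CR = 584 * 1306 = 762704 C/s


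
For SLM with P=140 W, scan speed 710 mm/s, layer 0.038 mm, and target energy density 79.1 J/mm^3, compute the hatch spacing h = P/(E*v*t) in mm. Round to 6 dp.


h = 140 / (79.1*710*0.038) = 0.065601 mm


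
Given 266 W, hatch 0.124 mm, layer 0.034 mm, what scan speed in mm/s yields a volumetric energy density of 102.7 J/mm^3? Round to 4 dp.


v = 266 / (102.7*0.124*0.034) = 614.3425 mm/s


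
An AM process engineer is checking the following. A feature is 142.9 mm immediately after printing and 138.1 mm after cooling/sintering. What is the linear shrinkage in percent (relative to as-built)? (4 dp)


Shrinkage = ((142.9-138.1)/142.9)*100 = 3.359 %


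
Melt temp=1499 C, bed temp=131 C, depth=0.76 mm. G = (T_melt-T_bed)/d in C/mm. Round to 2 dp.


G = (1499-131)/0.76 = 1800.0 C/mm


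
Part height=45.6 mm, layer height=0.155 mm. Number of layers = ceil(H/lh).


Layers = ceil(45.6/0.155) = 295


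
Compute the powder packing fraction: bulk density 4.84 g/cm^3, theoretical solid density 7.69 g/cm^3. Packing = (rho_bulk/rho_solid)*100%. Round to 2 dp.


Packing = (4.84/7.69)*100 = 62.94 %


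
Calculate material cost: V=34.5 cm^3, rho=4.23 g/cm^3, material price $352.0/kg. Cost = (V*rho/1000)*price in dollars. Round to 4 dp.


Mass = 34.5*4.23/1000 = 0.145935 kg
Cost = 0.145935 * 352.0 = 51.3691 $


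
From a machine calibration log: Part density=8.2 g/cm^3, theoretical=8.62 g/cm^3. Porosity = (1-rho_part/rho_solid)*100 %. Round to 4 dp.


Porosity = (1-8.2/8.62)*100 = 4.8724 %


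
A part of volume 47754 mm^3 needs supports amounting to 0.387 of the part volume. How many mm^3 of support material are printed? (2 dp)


V_support = 47754 * 0.387 = 18480.8 mm^3


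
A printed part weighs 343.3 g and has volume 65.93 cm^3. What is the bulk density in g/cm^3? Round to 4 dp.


rho = 343.3 / 65.93 = 5.207 g/cm^3


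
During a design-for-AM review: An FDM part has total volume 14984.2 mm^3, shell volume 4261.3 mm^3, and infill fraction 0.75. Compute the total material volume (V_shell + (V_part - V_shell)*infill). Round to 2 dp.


V_infill = (14984.2 - 4261.3) * 0.75 = 8042.18
V_total = 4261.3 + 8042.18 = 12303.48 mm^3


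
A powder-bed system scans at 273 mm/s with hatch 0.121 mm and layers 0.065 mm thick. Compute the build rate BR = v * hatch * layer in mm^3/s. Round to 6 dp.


Rate = 273 * 0.121 * 0.065 = 2.147145 mm^3/s


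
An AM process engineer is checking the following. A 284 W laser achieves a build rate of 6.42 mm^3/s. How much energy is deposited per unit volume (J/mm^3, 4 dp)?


SE = 284 / 6.42 = 44.2368 J/mm^3


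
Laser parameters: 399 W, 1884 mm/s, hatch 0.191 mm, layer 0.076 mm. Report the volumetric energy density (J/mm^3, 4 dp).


E = 399 / (1884*0.191*0.076) = 14.5897 J/mm^3


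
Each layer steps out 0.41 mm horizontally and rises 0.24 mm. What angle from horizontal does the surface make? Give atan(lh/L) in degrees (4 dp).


angle = atan(0.24/0.41) = 30.3432 degrees


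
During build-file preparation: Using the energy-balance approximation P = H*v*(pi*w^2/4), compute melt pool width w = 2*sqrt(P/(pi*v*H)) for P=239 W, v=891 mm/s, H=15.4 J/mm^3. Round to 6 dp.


w = 2*sqrt(239/(pi*891*15.4)) = 0.148921 mm


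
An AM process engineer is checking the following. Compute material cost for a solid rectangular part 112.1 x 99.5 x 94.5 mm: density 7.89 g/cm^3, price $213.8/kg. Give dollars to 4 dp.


V = 112.1 * 99.5 * 94.5 = 1054048.275 mm^3 = 1054.048275 cm^3
Mass = 1054.048275 * 7.89 / 1000 = 8.31644089 kg
Cost = 8.31644089 * 213.8 = 1778.0551 $


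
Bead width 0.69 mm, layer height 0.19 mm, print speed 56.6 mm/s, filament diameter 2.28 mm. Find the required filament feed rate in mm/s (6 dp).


Q = 0.69 * 0.19 * 56.6 = 7.42026 mm^3/s
A_fil = pi*(2.28/2)^2 = 4.08281381 mm^2
v_feed = 7.42026 / 4.08281381 = 1.817438 mm/s


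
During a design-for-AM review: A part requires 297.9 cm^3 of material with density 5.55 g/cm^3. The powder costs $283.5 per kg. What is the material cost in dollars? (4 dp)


Mass = 297.9*5.55/1000 = 1.653345 kg
Cost = 1.653345 * 283.5 = 468.7233 $


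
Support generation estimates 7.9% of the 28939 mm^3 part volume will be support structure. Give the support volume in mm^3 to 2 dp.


V_support = 28939 * 0.079 = 2286.18 mm^3


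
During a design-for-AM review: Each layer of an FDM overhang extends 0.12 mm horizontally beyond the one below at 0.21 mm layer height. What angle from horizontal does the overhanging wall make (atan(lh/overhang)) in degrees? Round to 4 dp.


angle = atan(0.21/0.12) = 60.2551 degrees


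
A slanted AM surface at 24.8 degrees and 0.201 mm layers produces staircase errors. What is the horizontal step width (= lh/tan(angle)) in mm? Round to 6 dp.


step = 0.201 / tan(24.8) = 0.435004 mm


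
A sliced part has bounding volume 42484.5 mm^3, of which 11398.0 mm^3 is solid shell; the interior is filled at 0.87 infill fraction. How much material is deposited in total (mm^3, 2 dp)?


V_infill = (42484.5 - 11398.0) * 0.87 = 27045.26
V_total = 11398.0 + 27045.26 = 38443.26 mm^3


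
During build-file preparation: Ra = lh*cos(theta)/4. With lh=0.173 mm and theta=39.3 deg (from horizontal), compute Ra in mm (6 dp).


Ra = 0.173 * cos(39.3) / 4 = 0.033469 mm


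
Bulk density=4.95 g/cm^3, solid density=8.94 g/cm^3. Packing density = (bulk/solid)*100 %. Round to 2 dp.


Packing = (4.95/8.94)*100 = 55.37 %


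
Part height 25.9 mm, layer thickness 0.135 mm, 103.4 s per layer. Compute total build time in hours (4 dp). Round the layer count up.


Layers = ceil(25.9/0.135) = 192
t = 192 * 103.4 / 3600 = 5.5147 hrs


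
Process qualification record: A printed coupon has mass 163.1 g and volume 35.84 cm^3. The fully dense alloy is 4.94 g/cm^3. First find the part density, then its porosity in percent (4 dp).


rho_part = 163.1 / 35.84 = 4.55078125 g/cm^3
Porosity = (1 - 4.55078125/4.94)*100 = 7.8789 %


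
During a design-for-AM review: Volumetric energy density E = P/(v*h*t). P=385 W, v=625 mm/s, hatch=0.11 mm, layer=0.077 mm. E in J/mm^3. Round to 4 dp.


E = 385 / (625*0.11*0.077) = 72.7273 J/mm^3


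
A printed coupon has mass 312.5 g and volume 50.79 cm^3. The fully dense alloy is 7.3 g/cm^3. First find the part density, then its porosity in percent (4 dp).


rho_part = 312.5 / 50.79 = 6.15278598 g/cm^3
Porosity = (1 - 6.15278598/7.3)*100 = 15.7153 %


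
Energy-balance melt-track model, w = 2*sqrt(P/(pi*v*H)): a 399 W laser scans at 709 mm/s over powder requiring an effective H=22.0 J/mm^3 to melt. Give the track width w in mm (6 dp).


w = 2*sqrt(399/(pi*709*22.0)) = 0.180471 mm


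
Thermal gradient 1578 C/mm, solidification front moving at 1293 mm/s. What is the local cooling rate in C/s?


CR = 1578 * 1293 = 2040354 C/s


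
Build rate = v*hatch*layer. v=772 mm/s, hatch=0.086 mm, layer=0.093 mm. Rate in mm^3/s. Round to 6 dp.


Rate = 772 * 0.086 * 0.093 = 6.174456 mm^3/s


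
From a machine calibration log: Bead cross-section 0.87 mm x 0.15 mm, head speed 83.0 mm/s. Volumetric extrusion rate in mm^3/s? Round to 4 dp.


Rate = 0.87 * 0.15 * 83.0 = 10.8315 mm^3/s


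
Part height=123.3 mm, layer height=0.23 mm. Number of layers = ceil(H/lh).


Layers = ceil(123.3/0.23) = 537


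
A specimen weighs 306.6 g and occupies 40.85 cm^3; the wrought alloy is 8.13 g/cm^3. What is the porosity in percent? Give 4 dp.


rho_part = 306.6 / 40.85 = 7.50550796 g/cm^3
Porosity = (1 - 7.50550796/8.13)*100 = 7.6813 %


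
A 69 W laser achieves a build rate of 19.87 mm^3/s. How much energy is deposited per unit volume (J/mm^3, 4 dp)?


SE = 69 / 19.87 = 3.4726 J/mm^3


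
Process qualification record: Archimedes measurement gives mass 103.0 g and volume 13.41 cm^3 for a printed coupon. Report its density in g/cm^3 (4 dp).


rho = 103.0 / 13.41 = 7.6808 g/cm^3


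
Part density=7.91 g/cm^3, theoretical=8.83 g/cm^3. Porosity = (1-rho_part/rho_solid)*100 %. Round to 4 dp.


Porosity = (1-7.91/8.83)*100 = 10.419 %


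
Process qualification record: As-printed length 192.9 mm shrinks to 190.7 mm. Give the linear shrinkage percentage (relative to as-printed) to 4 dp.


Shrinkage = ((192.9-190.7)/192.9)*100 = 1.1405 %


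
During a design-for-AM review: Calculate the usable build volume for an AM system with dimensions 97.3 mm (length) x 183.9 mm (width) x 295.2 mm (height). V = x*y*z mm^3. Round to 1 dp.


V = 97.3 * 183.9 * 295.2 = 5282152.3 mm^3


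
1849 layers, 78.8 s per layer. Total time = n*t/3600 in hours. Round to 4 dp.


t = 1849 * 78.8 / 3600 = 40.4726 hrs


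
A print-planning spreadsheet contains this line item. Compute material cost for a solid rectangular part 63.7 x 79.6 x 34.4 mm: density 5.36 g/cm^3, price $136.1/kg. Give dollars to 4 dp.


V = 63.7 * 79.6 * 34.4 = 174425.888 mm^3 = 174.425888 cm^3
Mass = 174.425888 * 5.36 / 1000 = 0.93492276 kg
Cost = 0.93492276 * 136.1 = 127.243 $


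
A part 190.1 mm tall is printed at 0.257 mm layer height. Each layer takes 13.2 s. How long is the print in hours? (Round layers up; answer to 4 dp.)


Layers = ceil(190.1/0.257) = 740
t = 740 * 13.2 / 3600 = 2.7133 hrs


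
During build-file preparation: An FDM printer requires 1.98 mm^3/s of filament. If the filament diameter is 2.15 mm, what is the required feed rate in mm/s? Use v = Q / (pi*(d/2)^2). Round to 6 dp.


A = pi*(2.15/2)^2 = 3.630503
v = 1.98 / 3.630503 = 0.545379 mm/s


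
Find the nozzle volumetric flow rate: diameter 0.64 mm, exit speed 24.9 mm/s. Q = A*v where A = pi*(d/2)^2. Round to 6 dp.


A = pi*(0.64/2)^2 = 0.32169909 mm^2
Q = 0.32169909 * 24.9 = 8.010307 mm^3/s


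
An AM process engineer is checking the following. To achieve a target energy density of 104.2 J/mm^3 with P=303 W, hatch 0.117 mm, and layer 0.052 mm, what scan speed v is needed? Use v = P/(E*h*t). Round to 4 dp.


v = 303 / (104.2*0.117*0.052) = 477.9536 mm/s


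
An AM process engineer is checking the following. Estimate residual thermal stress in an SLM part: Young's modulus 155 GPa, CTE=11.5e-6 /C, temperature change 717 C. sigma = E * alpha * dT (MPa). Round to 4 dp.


sigma = 155*1000 * 11.5e-6 * 717 = 1278.0525 MPa


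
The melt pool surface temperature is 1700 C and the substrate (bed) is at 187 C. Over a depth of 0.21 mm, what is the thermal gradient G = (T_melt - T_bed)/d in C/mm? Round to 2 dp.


G = (1700-187)/0.21 = 7204.76 C/mm


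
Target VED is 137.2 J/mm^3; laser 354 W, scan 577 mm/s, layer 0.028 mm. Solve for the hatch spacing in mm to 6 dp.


h = 354 / (137.2*577*0.028) = 0.159704 mm


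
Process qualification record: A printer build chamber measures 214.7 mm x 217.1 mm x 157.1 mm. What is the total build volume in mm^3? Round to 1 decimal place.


V = 214.7 * 217.1 * 157.1 = 7322646.2 mm^3


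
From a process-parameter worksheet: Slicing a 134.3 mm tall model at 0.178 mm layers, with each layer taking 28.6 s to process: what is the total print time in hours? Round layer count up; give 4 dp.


Layers = ceil(134.3/0.178) = 755
t = 755 * 28.6 / 3600 = 5.9981 hrs


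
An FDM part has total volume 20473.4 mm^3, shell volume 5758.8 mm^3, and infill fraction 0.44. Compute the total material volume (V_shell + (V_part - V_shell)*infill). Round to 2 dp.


V_infill = (20473.4 - 5758.8) * 0.44 = 6474.42
V_total = 5758.8 + 6474.42 = 12233.22 mm^3


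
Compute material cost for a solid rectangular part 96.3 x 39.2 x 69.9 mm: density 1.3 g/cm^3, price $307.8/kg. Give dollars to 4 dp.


V = 96.3 * 39.2 * 69.9 = 263869.704 mm^3 = 263.869704 cm^3
Mass = 263.869704 * 1.3 / 1000 = 0.34303062 kg
Cost = 0.34303062 * 307.8 = 105.5848 $


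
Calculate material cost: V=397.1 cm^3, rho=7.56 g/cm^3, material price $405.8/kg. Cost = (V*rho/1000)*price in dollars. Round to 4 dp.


Mass = 397.1*7.56/1000 = 3.002076 kg
Cost = 3.002076 * 405.8 = 1218.2424 $


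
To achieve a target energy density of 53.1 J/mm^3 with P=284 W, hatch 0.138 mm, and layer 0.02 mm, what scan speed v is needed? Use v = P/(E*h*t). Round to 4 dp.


v = 284 / (53.1*0.138*0.02) = 1937.8258 mm/s


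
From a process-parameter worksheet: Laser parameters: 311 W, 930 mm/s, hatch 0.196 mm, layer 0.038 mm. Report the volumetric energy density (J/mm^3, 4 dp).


E = 311 / (930*0.196*0.038) = 44.8991 J/mm^3


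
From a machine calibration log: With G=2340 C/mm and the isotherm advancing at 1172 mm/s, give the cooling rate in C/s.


CR = 2340 * 1172 = 2742480 C/s


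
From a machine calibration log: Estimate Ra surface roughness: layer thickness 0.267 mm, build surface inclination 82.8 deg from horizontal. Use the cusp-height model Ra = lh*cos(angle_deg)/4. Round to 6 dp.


Ra = 0.267 * cos(82.8) / 4 = 0.008366 mm


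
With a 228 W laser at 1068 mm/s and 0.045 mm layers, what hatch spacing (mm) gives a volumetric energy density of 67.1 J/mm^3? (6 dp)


h = 228 / (67.1*1068*0.045) = 0.070701 mm


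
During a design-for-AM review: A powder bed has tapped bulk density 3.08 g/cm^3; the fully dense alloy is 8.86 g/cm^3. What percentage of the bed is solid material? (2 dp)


Packing = (3.08/8.86)*100 = 34.76 %


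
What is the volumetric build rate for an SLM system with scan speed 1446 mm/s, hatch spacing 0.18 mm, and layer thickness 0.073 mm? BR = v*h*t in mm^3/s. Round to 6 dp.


Rate = 1446 * 0.18 * 0.073 = 19.00044 mm^3/s


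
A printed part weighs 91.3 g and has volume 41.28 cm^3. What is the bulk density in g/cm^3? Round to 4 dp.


rho = 91.3 / 41.28 = 2.2117 g/cm^3


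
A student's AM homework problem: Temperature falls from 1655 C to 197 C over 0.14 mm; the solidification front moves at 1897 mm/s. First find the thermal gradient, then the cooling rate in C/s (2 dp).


G = (1655-197)/0.14 = 10414.28571429 C/mm
CR = 10414.28571429 * 1897 = 19755900.0 C/s


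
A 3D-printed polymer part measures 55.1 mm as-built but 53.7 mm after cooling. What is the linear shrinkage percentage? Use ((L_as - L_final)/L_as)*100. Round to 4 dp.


Shrinkage = ((55.1-53.7)/55.1)*100 = 2.5408 %


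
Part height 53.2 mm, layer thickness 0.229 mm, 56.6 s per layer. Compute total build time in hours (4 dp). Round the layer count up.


Layers = ceil(53.2/0.229) = 233
t = 233 * 56.6 / 3600 = 3.6633 hrs


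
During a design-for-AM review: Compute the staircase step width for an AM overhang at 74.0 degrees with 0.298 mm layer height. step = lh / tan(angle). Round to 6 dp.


step = 0.298 / tan(74.0) = 0.08545 mm


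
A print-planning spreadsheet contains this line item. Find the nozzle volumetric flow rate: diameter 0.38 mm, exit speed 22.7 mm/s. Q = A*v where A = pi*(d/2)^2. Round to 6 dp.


A = pi*(0.38/2)^2 = 0.11341149 mm^2
Q = 0.11341149 * 22.7 = 2.574441 mm^3/s


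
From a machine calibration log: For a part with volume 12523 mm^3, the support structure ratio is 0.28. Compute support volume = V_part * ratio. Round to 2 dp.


V_support = 12523 * 0.28 = 3506.44 mm^3


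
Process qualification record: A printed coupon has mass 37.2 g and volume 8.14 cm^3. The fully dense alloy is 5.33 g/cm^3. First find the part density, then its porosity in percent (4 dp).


rho_part = 37.2 / 8.14 = 4.57002457 g/cm^3
Porosity = (1 - 4.57002457/5.33)*100 = 14.2585 %


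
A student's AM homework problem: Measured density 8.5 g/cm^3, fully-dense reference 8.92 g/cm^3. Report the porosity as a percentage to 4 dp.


Porosity = (1-8.5/8.92)*100 = 4.7085 %


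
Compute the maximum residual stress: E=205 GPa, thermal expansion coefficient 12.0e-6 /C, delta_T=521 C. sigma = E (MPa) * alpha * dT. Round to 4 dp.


sigma = 205*1000 * 12.0e-6 * 521 = 1281.66 MPa


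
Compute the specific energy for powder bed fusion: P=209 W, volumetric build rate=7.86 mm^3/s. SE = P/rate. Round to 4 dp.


SE = 209 / 7.86 = 26.5903 J/mm^3


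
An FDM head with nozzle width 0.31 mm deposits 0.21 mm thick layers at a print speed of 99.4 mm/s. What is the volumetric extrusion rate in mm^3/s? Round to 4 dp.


Rate = 0.31 * 0.21 * 99.4 = 6.4709 mm^3/s


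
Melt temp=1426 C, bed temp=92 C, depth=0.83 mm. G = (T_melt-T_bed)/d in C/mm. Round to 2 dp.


G = (1426-92)/0.83 = 1607.23 C/mm


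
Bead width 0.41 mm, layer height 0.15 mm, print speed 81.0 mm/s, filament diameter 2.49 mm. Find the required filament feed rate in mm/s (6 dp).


Q = 0.41 * 0.15 * 81.0 = 4.9815 mm^3/s
A_fil = pi*(2.49/2)^2 = 4.86954715 mm^2
v_feed = 4.9815 / 4.86954715 = 1.02299 mm/s


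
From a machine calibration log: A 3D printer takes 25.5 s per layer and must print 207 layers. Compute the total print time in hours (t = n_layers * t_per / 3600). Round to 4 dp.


t = 207 * 25.5 / 3600 = 1.4663 hrs


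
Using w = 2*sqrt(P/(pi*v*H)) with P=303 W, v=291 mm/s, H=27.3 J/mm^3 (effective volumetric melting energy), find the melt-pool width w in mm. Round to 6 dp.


w = 2*sqrt(303/(pi*291*27.3)) = 0.220368 mm


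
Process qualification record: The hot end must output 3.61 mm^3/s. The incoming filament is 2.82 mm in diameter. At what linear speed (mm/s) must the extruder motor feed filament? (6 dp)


A = pi*(2.82/2)^2 = 6.2458
v = 3.61 / 6.2458 = 0.577988 mm/s


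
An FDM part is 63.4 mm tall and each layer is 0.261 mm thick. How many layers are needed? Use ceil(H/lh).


Layers = ceil(63.4/0.261) = 243


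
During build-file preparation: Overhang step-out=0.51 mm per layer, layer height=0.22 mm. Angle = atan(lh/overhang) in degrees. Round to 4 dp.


angle = atan(0.22/0.51) = 23.334 degrees


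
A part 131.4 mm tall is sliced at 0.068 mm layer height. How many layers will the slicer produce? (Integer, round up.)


Layers = ceil(131.4/0.068) = 1933


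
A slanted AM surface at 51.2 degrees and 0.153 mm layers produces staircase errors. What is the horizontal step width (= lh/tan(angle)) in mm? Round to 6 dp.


step = 0.153 / tan(51.2) = 0.123015 mm


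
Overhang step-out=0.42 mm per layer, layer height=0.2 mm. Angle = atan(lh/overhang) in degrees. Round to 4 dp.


angle = atan(0.2/0.42) = 25.4633 degrees


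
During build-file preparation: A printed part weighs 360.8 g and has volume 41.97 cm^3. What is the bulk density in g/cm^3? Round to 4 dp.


rho = 360.8 / 41.97 = 8.5966 g/cm^3


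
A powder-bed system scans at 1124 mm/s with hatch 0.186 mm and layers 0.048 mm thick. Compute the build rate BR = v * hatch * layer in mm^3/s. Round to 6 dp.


Rate = 1124 * 0.186 * 0.048 = 10.035072 mm^3/s


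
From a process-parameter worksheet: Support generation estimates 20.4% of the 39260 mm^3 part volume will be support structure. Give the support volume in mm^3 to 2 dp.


V_support = 39260 * 0.204 = 8009.04 mm^3


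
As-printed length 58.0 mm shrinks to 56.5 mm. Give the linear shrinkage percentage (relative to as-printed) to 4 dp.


Shrinkage = ((58.0-56.5)/58.0)*100 = 2.5862 %


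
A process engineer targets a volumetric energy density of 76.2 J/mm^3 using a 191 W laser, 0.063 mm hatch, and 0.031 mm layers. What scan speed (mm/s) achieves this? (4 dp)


v = 191 / (76.2*0.063*0.031) = 1283.4417 mm/s


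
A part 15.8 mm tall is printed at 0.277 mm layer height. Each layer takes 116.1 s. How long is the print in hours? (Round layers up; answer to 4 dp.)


Layers = ceil(15.8/0.277) = 58
t = 58 * 116.1 / 3600 = 1.8705 hrs


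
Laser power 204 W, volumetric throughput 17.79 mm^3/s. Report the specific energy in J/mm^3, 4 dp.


SE = 204 / 17.79 = 11.4671 J/mm^3


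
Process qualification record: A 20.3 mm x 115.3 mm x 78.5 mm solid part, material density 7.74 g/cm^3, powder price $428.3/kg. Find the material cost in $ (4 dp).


V = 20.3 * 115.3 * 78.5 = 183736.315 mm^3 = 183.736315 cm^3
Mass = 183.736315 * 7.74 / 1000 = 1.42211908 kg
Cost = 1.42211908 * 428.3 = 609.0936 $


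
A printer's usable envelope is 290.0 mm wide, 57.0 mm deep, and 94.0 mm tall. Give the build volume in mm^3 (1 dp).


V = 290.0 * 57.0 * 94.0 = 1553820.0 mm^3


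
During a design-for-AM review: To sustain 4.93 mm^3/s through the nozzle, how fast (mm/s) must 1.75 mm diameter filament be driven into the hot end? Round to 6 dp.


A = pi*(1.75/2)^2 = 2.405282
v = 4.93 / 2.405282 = 2.049656 mm/s


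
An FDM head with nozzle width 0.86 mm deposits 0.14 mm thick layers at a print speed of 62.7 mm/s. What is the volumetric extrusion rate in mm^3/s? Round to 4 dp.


Rate = 0.86 * 0.14 * 62.7 = 7.5491 mm^3/s


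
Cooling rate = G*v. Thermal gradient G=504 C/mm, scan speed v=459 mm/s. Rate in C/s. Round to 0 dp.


CR = 504 * 459 = 231336 C/s


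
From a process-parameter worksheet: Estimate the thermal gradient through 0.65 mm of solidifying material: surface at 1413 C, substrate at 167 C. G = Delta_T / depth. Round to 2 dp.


G = (1413-167)/0.65 = 1916.92 C/mm


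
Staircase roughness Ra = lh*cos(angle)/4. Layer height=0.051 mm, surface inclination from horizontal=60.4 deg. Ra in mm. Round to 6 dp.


Ra = 0.051 * cos(60.4) / 4 = 0.006298 mm


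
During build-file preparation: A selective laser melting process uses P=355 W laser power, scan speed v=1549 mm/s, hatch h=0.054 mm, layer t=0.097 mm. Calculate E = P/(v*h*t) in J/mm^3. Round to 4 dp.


E = 355 / (1549*0.054*0.097) = 43.7534 J/mm^3


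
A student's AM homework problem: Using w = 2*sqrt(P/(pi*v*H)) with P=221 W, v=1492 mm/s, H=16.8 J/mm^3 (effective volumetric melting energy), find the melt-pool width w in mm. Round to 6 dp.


w = 2*sqrt(221/(pi*1492*16.8)) = 0.105953 mm


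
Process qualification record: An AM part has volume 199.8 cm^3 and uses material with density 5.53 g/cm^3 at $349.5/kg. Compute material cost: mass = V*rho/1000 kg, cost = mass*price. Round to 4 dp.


Mass = 199.8*5.53/1000 = 1.104894 kg
Cost = 1.104894 * 349.5 = 386.1605 $


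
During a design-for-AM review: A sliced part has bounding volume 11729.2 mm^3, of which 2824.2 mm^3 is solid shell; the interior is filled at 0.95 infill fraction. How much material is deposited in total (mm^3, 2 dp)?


V_infill = (11729.2 - 2824.2) * 0.95 = 8459.75
V_total = 2824.2 + 8459.75 = 11283.95 mm^3


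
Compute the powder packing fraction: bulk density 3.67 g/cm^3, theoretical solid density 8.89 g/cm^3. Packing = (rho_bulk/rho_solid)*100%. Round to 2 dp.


Packing = (3.67/8.89)*100 = 41.28 %


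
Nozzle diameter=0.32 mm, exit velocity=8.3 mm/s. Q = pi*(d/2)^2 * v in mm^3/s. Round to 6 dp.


A = pi*(0.32/2)^2 = 0.08042477 mm^2
Q = 0.08042477 * 8.3 = 0.667526 mm^3/s


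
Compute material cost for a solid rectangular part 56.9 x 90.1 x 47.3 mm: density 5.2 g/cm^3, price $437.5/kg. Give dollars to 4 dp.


V = 56.9 * 90.1 * 47.3 = 242492.437 mm^3 = 242.492437 cm^3
Mass = 242.492437 * 5.2 / 1000 = 1.26096067 kg
Cost = 1.26096067 * 437.5 = 551.6703 $


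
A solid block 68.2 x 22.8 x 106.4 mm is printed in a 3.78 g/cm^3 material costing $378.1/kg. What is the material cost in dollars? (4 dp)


V = 68.2 * 22.8 * 106.4 = 165447.744 mm^3 = 165.447744 cm^3
Mass = 165.447744 * 3.78 / 1000 = 0.62539247 kg
Cost = 0.62539247 * 378.1 = 236.4609 $


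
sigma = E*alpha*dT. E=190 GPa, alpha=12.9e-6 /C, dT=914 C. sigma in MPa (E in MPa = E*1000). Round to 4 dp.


sigma = 190*1000 * 12.9e-6 * 914 = 2240.214 MPa


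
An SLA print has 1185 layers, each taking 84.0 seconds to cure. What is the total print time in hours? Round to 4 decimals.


t = 1185 * 84.0 / 3600 = 27.65 hrs


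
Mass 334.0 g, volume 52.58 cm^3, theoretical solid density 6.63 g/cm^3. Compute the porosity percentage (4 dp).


rho_part = 334.0 / 52.58 = 6.35222518 g/cm^3
Porosity = (1 - 6.35222518/6.63)*100 = 4.1897 %


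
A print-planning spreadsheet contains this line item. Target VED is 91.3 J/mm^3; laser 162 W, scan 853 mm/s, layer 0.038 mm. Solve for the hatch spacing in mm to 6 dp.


h = 162 / (91.3*853*0.038) = 0.054741 mm


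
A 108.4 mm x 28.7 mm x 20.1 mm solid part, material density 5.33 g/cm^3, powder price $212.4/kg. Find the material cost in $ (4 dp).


V = 108.4 * 28.7 * 20.1 = 62532.708 mm^3 = 62.532708 cm^3
Mass = 62.532708 * 5.33 / 1000 = 0.33329933 kg
Cost = 0.33329933 * 212.4 = 70.7928 $


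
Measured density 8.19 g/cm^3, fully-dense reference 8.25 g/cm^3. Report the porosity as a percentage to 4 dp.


Porosity = (1-8.19/8.25)*100 = 0.7273 %


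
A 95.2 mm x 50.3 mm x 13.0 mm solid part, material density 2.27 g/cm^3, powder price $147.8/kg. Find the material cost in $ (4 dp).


V = 95.2 * 50.3 * 13.0 = 62251.28 mm^3 = 62.25128 cm^3
Mass = 62.25128 * 2.27 / 1000 = 0.14131041 kg
Cost = 0.14131041 * 147.8 = 20.8857 $


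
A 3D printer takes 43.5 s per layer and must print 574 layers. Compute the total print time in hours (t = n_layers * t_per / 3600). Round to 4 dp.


t = 574 * 43.5 / 3600 = 6.9358 hrs


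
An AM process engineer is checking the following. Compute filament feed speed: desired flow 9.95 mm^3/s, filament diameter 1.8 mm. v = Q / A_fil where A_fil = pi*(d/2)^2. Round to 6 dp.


A = pi*(1.8/2)^2 = 2.54469
v = 9.95 / 2.54469 = 3.910103 mm/s


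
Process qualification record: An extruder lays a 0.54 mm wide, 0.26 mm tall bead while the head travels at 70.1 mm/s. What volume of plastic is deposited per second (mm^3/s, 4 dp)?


Rate = 0.54 * 0.26 * 70.1 = 9.842 mm^3/s


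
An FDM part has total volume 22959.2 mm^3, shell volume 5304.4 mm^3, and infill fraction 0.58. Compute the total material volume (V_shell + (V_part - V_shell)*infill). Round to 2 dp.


V_infill = (22959.2 - 5304.4) * 0.58 = 10239.78
V_total = 5304.4 + 10239.78 = 15544.18 mm^3


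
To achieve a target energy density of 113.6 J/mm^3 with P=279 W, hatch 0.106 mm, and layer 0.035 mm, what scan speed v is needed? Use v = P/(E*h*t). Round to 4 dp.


v = 279 / (113.6*0.106*0.035) = 661.9908 mm/s


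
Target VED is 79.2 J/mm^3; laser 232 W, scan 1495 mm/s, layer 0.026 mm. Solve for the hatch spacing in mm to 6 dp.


h = 232 / (79.2*1495*0.026) = 0.075361 mm


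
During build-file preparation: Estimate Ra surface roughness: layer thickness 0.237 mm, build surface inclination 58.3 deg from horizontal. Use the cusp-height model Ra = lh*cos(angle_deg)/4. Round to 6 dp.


Ra = 0.237 * cos(58.3) / 4 = 0.031134 mm


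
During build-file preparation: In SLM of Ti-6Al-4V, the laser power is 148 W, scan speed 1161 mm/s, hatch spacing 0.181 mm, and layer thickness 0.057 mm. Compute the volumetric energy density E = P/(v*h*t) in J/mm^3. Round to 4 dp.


E = 148 / (1161*0.181*0.057) = 12.3559 J/mm^3


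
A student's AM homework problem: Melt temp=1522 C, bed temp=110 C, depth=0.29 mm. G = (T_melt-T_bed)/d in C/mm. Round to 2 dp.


G = (1522-110)/0.29 = 4868.97 C/mm


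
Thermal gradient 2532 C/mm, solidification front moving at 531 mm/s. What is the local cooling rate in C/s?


CR = 2532 * 531 = 1344492 C/s


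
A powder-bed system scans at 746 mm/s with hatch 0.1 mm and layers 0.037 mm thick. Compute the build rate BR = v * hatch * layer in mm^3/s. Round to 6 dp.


Rate = 746 * 0.1 * 0.037 = 2.7602 mm^3/s


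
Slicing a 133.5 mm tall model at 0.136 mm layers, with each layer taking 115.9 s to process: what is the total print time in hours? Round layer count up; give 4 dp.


Layers = ceil(133.5/0.136) = 982
t = 982 * 115.9 / 3600 = 31.6149 hrs


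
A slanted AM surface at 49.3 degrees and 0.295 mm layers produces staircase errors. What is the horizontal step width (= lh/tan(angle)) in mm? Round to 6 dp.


step = 0.295 / tan(49.3) = 0.25374 mm


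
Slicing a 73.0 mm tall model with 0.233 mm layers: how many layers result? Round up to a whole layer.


Layers = ceil(73.0/0.233) = 314


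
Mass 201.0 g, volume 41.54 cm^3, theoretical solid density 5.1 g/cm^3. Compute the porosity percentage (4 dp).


rho_part = 201.0 / 41.54 = 4.83870968 g/cm^3
Porosity = (1 - 4.83870968/5.1)*100 = 5.1233 %


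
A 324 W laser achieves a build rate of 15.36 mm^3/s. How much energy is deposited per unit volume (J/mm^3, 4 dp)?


SE = 324 / 15.36 = 21.0938 J/mm^3


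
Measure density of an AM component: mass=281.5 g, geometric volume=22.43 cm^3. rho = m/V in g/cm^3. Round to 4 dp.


rho = 281.5 / 22.43 = 12.5502 g/cm^3


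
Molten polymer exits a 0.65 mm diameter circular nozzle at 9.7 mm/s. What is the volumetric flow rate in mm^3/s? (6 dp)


A = pi*(0.65/2)^2 = 0.33183072 mm^2
Q = 0.33183072 * 9.7 = 3.218758 mm^3/s


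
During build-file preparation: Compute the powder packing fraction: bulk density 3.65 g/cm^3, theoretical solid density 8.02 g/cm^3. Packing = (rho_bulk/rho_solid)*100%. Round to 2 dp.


Packing = (3.65/8.02)*100 = 45.51 %


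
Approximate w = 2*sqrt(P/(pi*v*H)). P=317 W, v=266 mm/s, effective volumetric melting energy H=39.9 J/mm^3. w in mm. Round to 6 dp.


w = 2*sqrt(317/(pi*266*39.9)) = 0.19501 mm


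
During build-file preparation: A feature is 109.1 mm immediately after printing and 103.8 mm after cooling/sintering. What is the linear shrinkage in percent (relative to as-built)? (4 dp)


Shrinkage = ((109.1-103.8)/109.1)*100 = 4.8579 %


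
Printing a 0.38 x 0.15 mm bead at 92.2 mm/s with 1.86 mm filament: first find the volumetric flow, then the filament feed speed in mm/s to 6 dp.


Q = 0.38 * 0.15 * 92.2 = 5.2554 mm^3/s
A_fil = pi*(1.86/2)^2 = 2.71716349 mm^2
v_feed = 5.2554 / 2.71716349 = 1.934149 mm/s


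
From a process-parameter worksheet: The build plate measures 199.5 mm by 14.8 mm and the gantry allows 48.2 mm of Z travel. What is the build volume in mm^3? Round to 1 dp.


V = 199.5 * 14.8 * 48.2 = 142315.3 mm^3


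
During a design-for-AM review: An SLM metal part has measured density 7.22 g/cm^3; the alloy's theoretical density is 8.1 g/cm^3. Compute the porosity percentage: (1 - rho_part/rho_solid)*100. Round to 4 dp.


Porosity = (1-7.22/8.1)*100 = 10.8642 %


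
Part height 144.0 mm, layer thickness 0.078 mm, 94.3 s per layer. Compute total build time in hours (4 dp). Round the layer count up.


Layers = ceil(144.0/0.078) = 1847
t = 1847 * 94.3 / 3600 = 48.3811 hrs


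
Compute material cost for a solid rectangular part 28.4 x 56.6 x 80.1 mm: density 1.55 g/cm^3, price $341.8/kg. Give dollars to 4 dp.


V = 28.4 * 56.6 * 80.1 = 128755.944 mm^3 = 128.755944 cm^3
Mass = 128.755944 * 1.55 / 1000 = 0.19957171 kg
Cost = 0.19957171 * 341.8 = 68.2136 $


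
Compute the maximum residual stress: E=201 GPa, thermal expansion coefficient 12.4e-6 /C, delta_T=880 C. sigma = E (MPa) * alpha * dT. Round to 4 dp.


sigma = 201*1000 * 12.4e-6 * 880 = 2193.312 MPa


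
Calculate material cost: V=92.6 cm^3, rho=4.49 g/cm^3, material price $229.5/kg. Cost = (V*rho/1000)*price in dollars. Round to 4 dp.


Mass = 92.6*4.49/1000 = 0.415774 kg
Cost = 0.415774 * 229.5 = 95.4201 $


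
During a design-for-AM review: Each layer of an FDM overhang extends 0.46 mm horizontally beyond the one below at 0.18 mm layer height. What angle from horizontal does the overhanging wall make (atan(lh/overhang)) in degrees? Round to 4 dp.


angle = atan(0.18/0.46) = 21.3706 degrees


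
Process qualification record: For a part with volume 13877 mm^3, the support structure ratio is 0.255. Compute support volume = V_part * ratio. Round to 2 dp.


V_support = 13877 * 0.255 = 3538.64 mm^3


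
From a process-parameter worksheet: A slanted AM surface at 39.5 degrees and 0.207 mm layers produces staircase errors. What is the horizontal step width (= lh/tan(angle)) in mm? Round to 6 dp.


step = 0.207 / tan(39.5) = 0.251111 mm


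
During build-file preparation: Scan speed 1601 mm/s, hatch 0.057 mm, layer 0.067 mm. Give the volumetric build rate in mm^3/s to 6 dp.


Rate = 1601 * 0.057 * 0.067 = 6.114219 mm^3/s


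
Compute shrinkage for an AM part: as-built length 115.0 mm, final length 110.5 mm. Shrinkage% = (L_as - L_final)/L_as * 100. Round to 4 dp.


Shrinkage = ((115.0-110.5)/115.0)*100 = 3.913 %


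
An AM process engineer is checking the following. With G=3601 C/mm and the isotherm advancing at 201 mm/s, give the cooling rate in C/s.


CR = 3601 * 201 = 723801 C/s


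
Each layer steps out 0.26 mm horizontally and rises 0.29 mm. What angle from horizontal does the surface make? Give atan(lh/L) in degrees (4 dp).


angle = atan(0.29/0.26) = 48.1221 degrees


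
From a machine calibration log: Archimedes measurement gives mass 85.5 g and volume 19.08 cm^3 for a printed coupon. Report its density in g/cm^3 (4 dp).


rho = 85.5 / 19.08 = 4.4811 g/cm^3


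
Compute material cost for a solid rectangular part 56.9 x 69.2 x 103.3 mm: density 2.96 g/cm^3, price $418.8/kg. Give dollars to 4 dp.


V = 56.9 * 69.2 * 103.3 = 406741.684 mm^3 = 406.741684 cm^3
Mass = 406.741684 * 2.96 / 1000 = 1.20395538 kg
Cost = 1.20395538 * 418.8 = 504.2165 $


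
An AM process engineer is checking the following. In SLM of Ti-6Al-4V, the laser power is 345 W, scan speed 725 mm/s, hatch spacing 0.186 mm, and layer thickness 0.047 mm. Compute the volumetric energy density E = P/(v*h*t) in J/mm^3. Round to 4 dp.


E = 345 / (725*0.186*0.047) = 54.434 J/mm^3
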